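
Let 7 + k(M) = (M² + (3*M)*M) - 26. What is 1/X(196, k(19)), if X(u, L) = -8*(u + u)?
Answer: -1/3136 ≈ -0.00031888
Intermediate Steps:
k(M) = -33 + 4*M² (k(M) = -7 + ((M² + (3*M)*M) - 26) = -7 + ((M² + 3*M²) - 26) = -7 + (4*M² - 26) = -7 + (-26 + 4*M²) = -33 + 4*M²)
X(u, L) = -16*u
1/X(196, k(19)) = 1/(-16*196) = 1/(-3136) = -1/3136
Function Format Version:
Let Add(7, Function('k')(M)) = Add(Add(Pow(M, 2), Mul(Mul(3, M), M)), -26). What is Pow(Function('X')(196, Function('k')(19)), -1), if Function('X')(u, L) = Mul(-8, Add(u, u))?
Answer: Rational(-1, 3136) ≈ -0.00031888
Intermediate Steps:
Function('k')(M) = Add(-33, Mul(4, Pow(M, 2))) (Function('k')(M) = Add(-7, Add(Add(Pow(M, 2), Mul(Mul(3, M), M)), -26)) = Add(-7, Add(Add(Pow(M, 2), Mul(3, Pow(M, 2))), -26)) = Add(-7, Add(Mul(4, Pow(M, 2)), -26)) = Add(-7, Add(-26, Mul(4, Pow(M, 2)))) = Add(-33, Mul(4, Pow(M, 2))))
Function('X')(u, L) = Mul(-16, u) (Function('X')(u, L) = Mul(-8, Mul(2, u)) = Mul(-16, u))
Pow(Function('X')(196, Function('k')(19)), -1) = Pow(Mul(-16, 196), -1) = Pow(-3136, -1) = Rational(-1, 3136)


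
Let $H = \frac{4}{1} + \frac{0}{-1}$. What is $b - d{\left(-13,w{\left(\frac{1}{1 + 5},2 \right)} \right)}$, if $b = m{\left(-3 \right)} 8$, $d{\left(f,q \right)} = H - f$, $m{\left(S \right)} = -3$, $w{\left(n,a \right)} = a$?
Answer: $-41$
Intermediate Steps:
$H = 4$ ($H = 4 \cdot 1 + 0 \left(-1\right) = 4 + 0 = 4$)
$d{\left(f,q \right)} = 4 - f$
$b = -24$ ($b = \left(-3\right) 8 = -24$)
$b - d{\left(-13,w{\left(\frac{1}{1 + 5},2 \right)} \right)} = -24 - \left(4 - -13\right) = -24 - \left(4 + 13\right) = -24 - 17 = -41$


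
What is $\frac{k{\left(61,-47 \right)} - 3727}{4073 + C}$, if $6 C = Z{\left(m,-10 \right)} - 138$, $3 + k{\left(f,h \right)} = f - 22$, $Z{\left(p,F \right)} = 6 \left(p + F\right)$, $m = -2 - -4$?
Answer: $- \frac{3691}{4042} \approx -0.91316$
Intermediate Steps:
$m = 2$ ($m = -2 + 4 = 2$)
$Z{\left(p,F \right)} = 6 F + 6 p$ ($Z{\left(p,F \right)} = 6 \left(F + p\right) = 6 F + 6 p$)
$k{\left(f,h \right)} = -25 + f$ ($k{\left(f,h \right)} = -3 + \left(f - 22\right) = -3 + \left(-22 + f\right) = -25 + f$)
$C = -31$ ($C = \frac{\left(6 \left(-10\right) + 6 \cdot 2\right) - 138}{6} = \frac{\left(-60 + 12\right) - 138}{6} = \frac{-48 - 138}{6} = \frac{1}{6} \left(-186\right) = -31$)
$\frac{k{\left(61,-47 \right)} - 3727}{4073 + C} = \frac{\left(-25 + 61\right) - 3727}{4073 - 31} = \frac{36 - 3727}{4042} = \left(-3691\right) \frac{1}{4042} = - \frac{3691}{4042}$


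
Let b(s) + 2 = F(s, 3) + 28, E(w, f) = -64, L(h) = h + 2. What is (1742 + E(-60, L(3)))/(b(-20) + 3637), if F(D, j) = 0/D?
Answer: 1678/3663 ≈ 0.45809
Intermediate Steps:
L(h) = 2 + h
F(D, j) = 0
b(s) = 26 (b(s) = -2 + (0 + 28) = -2 + 28 = 26)
(1742 + E(-60, L(3)))/(b(-20) + 3637) = (1742 - 64)/(26 + 3637) = 1678/3663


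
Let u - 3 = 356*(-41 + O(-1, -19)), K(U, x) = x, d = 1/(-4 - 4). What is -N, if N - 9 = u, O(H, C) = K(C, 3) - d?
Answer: 26943/2 ≈ 13472.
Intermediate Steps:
d = -1/8 (d = 1/(-8) = -1/8 ≈ -0.12500)
O(H, C) = 25/8 (O(H, C) = 3 - 1*(-1/8) = 3 + 1/8 = 25/8)
u = -26961/2 (u = 3 + 356*(-41 + 25/8) = 3 + 356*(-303/8) = 3 - 26967/2 = -26961/2 ≈ -13481.)
N = -26943/2 (N = 9 - 26961/2 = -26943/2 ≈ -13472.)
-N = -1*(-26943/2) = 26943/2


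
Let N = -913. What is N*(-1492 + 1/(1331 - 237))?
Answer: 1490241511/1094 ≈ 1.3622e+6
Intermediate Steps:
N*(-1492 + 1/(1331 - 237)) = -913*(-1492 + 1/(1331 - 237)) = -913*(-1492 + 1/1094) = -913*(-1632247/1094) = 1490241511/1094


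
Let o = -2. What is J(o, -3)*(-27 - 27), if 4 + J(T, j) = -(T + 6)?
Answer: 432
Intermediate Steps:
J(T, j) = -10 - T (J(T, j) = -4 - (T + 6) = -4 - (6 + T) = -4 + (-6 - T) = -10 - T)
J(o, -3)*(-27 - 27) = (-10 - 1*(-2))*(-27 - 27) = (-10 + 2)*(-54) = -8*(-54) = 432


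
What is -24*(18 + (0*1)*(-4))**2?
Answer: -7776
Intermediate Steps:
-24*(18 + (0*1)*(-4))**2 = -24*(18 + 0*(-4))**2 = -24*(18 + 0)**2 = -24*18**2 = -24*324 = -7776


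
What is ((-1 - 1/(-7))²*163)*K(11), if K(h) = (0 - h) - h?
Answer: -129096/49 ≈ -2634.6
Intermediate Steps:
K(h) = -2*h (K(h) = -h - h = -2*h)
((-1 - 1/(-7))²*163)*K(11) = ((-1 - 1/(-7))²*163)*(-2*11) = ((-1 - 1*(-⅐))²*163)*(-22) = ((-1 + ⅐)²*163)*(-22) = ((-6/7)²*163)*(-22) = ((36/49)*163)*(-22) = (5868/49)*(-22) = -129096/49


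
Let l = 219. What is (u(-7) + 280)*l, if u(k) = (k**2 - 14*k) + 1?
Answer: 93732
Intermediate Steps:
u(k) = 1 + k**2 - 14*k
(u(-7) + 280)*l = ((1 + (-7)**2 - 14*(-7)) + 280)*219 = ((1 + 49 + 98) + 280)*219 = (148 + 280)*219 = 428*219 = 93732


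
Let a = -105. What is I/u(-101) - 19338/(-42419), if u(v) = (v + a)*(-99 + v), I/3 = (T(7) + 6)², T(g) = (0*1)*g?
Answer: 200326713/436915700 ≈ 0.45850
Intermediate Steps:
T(g) = 0 (T(g) = 0*g = 0)
I = 108 (I = 3*(0 + 6)² = 3*6² = 3*36 = 108)
u(v) = (-105 + v)*(-99 + v) (u(v) = (v - 105)*(-99 + v) = (-105 + v)*(-99 + v))
I/u(-101) - 19338/(-42419) = 108/(10395 + (-101)² - 204*(-101)) - 19338/(-42419) = 108/(10395 + 10201 + 20604) - 19338*(-1/42419) = 108/41200 + 19338/42419 = 108*(1/41200) + 19338/42419 = 27/10300 + 19338/42419 = 200326713/436915700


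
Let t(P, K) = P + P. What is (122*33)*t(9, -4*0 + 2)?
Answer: 72468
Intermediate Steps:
t(P, K) = 2*P
(122*33)*t(9, -4*0 + 2) = (122*33)*(2*9) = 4026*18 = 72468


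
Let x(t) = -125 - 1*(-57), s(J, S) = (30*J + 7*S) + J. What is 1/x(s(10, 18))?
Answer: -1/68 ≈ -0.014706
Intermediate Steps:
s(J, S) = 7*S + 31*J (s(J, S) = (7*S + 30*J) + J = 7*S + 31*J)
x(t) = -68 (x(t) = -125 + 57 = -68)
1/x(s(10, 18)) = 1/(-68) = -1/68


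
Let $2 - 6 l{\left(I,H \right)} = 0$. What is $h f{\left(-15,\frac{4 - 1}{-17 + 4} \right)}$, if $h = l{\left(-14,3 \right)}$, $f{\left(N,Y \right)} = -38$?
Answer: $- \frac{38}{3} \approx -12.667$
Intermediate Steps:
$l{\left(I,H \right)} = \frac{1}{3}$ ($l{\left(I,H \right)} = \frac{1}{3} - 0 = \frac{1}{3} + 0 = \frac{1}{3}$)
$h = \frac{1}{3} \approx 0.33333$
$h f{\left(-15,\frac{4 - 1}{-17 + 4} \right)} = \frac{1}{3} \left(-38\right) = - \frac{38}{3}$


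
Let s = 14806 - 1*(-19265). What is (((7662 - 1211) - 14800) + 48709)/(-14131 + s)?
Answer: 2018/997 ≈ 2.0241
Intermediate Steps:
s = 34071 (s = 14806 + 19265 = 34071)
(((7662 - 1211) - 14800) + 48709)/(-14131 + s) = (((7662 - 1211) - 14800) + 48709)/(-14131 + 34071) = ((6451 - 14800) + 48709)/19940 = (-8349 + 48709)*(1/19940) = 40360*(1/19940) = 2018/997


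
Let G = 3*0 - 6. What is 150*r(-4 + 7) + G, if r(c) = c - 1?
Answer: 294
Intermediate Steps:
r(c) = -1 + c
G = -6 (G = 0 - 6 = -6)
150*r(-4 + 7) + G = 150*(-1 + (-4 + 7)) - 6 = 150*(-1 + 3) - 6 = 150*2 - 6 = 300 - 6 = 294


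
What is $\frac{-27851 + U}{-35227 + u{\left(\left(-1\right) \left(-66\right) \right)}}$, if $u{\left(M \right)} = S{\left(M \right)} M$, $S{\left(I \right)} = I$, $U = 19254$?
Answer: $\frac{8597}{30871} \approx 0.27848$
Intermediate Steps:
$u{\left(M \right)} = M^{2}$ ($u{\left(M \right)} = M M = M^{2}$)
$\frac{-27851 + U}{-35227 + u{\left(\left(-1\right) \left(-66\right) \right)}} = \frac{-27851 + 19254}{-35227 + \left(\left(-1\right) \left(-66\right)\right)^{2}} = - \frac{8597}{-35227 + 66^{2}} = - \frac{8597}{-35227 + 4356} = - \frac{8597}{-30871} = \left(-8597\right) \left(- \frac{1}{30871}\right) = \frac{8597}{30871}$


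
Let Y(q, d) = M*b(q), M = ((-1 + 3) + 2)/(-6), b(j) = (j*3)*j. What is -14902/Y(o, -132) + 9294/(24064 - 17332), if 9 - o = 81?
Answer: 2731673/969408 ≈ 2.8179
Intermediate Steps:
o = -72 (o = 9 - 1*81 = 9 - 81 = -72)
b(j) = 3*j² (b(j) = (3*j)*j = 3*j²)
M = -⅔ (M = (2 + 2)*(-⅙) = 4*(-⅙) = -⅔ ≈ -0.66667)
Y(q, d) = -2*q²
-14902/Y(o, -132) + 9294/(24064 - 17332) = -14902/((-2*(-72)²)) + 9294/(24064 - 17332) = -14902/((-2*5184)) + 9294/6732 = -14902/(-10368) + 9294*(1/6732) = -14902*(-1/10368) + 1549/1122 = 7451/5184 + 1549/1122 = 2731673/969408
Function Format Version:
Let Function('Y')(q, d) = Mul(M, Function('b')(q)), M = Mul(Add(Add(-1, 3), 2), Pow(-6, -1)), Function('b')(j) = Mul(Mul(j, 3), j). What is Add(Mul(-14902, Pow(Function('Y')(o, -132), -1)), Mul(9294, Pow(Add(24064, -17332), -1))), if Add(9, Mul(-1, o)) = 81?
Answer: Rational(2731673, 969408) ≈ 2.8179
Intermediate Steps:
o = -72 (o = Add(9, Mul(-1, 81)) = Add(9, -81) = -72)
Function('b')(j) = Mul(3, Pow(j, 2)) (Function('b')(j) = Mul(Mul(3, j), j) = Mul(3, Pow(j, 2)))
M = Rational(-2, 3) (M = Mul(Add(2, 2), Rational(-1, 6)) = Mul(4, Rational(-1, 6)) = Rational(-2, 3) ≈ -0.66667)
Function('Y')(q, d) = Mul(-2, Pow(q, 2)) (Function('Y')(q, d) = Mul(Rational(-2, 3), Mul(3, Pow(q, 2))) = Mul(-2, Pow(q, 2)))
Add(Mul(-14902, Pow(Function('Y')(o, -132), -1)), Mul(9294, Pow(Add(24064, -17332), -1))) = Add(Mul(-14902, Pow(Mul(-2, Pow(-72, 2)), -1)), Mul(9294, Pow(Add(24064, -17332), -1))) = Add(Mul(-14902, Pow(Mul(-2, 5184), -1)), Mul(9294, Pow(6732, -1))) = Add(Mul(-14902, Pow(-10368, -1)), Mul(9294, Rational(1, 6732))) = Add(Mul(-14902, Rational(-1, 10368)), Rational(1549, 1122)) = Add(Rational(7451, 5184), Rational(1549, 1122)) = Rational(2731673, 969408)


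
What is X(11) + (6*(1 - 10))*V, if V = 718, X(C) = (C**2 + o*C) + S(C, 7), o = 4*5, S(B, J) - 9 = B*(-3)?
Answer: -38455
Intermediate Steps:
S(B, J) = 9 - 3*B (S(B, J) = 9 + B*(-3) = 9 - 3*B)
o = 20
X(C) = 9 + C**2 + 17*C (X(C) = (C**2 + 20*C) + (9 - 3*C) = 9 + C**2 + 17*C)
X(11) + (6*(1 - 10))*V = (9 + 11**2 + 17*11) + (6*(1 - 10))*718 = (9 + 121 + 187) + (6*(-9))*718 = 317 - 54*718 = 317 - 38772 = -38455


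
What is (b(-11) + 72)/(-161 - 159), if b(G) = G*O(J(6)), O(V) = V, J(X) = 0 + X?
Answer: -3/160 ≈ -0.018750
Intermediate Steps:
J(X) = X
b(G) = 6*G (b(G) = G*6 = 6*G)
(b(-11) + 72)/(-161 - 159) = (6*(-11) + 72)/(-161 - 159) = (-66 + 72)/(-320) = 6*(-1/320) = -3/160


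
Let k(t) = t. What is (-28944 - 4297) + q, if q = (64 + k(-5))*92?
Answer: -27813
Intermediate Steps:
q = 5428 (q = (64 - 5)*92 = 59*92 = 5428)
(-28944 - 4297) + q = (-28944 - 4297) + 5428 = -33241 + 5428 = -27813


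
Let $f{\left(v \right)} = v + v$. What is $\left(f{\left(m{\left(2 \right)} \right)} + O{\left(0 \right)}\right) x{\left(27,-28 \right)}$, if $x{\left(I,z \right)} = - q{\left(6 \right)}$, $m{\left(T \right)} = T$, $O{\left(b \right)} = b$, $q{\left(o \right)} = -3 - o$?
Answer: $36$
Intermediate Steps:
$x{\left(I,z \right)} = 9$ ($x{\left(I,z \right)} = - (-3 - 6) = \left(-1\right) \left(-9\right) = 9$)
$f{\left(v \right)} = 2 v$
$\left(f{\left(m{\left(2 \right)} \right)} + O{\left(0 \right)}\right) x{\left(27,-28 \right)} = \left(2 \cdot 2 + 0\right) 9 = \left(4 + 0\right) 9 = 4 \cdot 9 = 36$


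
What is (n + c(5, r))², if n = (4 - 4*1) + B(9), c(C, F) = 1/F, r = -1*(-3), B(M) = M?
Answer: 784/9 ≈ 87.111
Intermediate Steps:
r = 3
n = 9 (n = (4 - 4*1) + 9 = (4 - 4) + 9 = 0 + 9 = 9)
(n + c(5, r))² = (9 + 1/3)² = (9 + ⅓)² = (28/3)² = 784/9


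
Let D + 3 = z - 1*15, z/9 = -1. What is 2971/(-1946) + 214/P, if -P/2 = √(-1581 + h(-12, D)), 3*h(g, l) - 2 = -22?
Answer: -2971/1946 + 107*I*√14289/4763 ≈ -1.5267 + 2.6854*I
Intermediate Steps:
z = -9 (z = 9*(-1) = -9)
D = -27 (D = -3 + (-9 - 1*15) = -3 + (-9 - 15) = -3 - 24 = -27)
h(g, l) = -20/3 (h(g, l) = ⅔ + (⅓)*(-22) = ⅔ - 22/3 = -20/3)
P = -2*I*√14289/3 (P = -2*√(-1581 - 20/3) = -2*I*√14289/3 ≈ -79.691*I)
2971/(-1946) + 214/P = 2971/(-1946) + 214/((-2*I*√14289/3)) = 2971*(-1/1946) + 214*(I*√14289/9526) = -2971/1946 + 107*I*√14289/4763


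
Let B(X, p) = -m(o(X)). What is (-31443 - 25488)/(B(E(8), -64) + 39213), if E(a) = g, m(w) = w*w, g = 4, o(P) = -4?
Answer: -56931/39197 ≈ -1.4524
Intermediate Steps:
m(w) = w**2
E(a) = 4
B(X, p) = -16 (B(X, p) = -1*(-4)**2 = -1*16 = -16)
(-31443 - 25488)/(B(E(8), -64) + 39213) = (-31443 - 25488)/(-16 + 39213) = -56931/39197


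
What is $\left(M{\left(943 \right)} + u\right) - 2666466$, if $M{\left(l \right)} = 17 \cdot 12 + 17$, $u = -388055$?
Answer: $-3054300$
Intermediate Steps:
$M{\left(l \right)} = 221$ ($M{\left(l \right)} = 204 + 17 = 221$)
$\left(M{\left(943 \right)} + u\right) - 2666466 = \left(221 - 388055\right) - 2666466 = -387834 - 2666466 = -3054300$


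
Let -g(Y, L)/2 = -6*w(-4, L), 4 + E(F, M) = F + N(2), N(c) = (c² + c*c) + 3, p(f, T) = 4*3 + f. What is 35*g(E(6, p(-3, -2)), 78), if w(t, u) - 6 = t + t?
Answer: -840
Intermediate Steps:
w(t, u) = 6 + 2*t (w(t, u) = 6 + (t + t) = 6 + 2*t)
p(f, T) = 12 + f
N(c) = 3 + 2*c² (N(c) = (c² + c²) + 3 = 2*c² + 3 = 3 + 2*c²)
E(F, M) = 7 + F (E(F, M) = -4 + (F + (3 + 2*2²)) = -4 + (F + (3 + 2*4)) = -4 + (F + (3 + 8)) = -4 + (F + 11) = -4 + (11 + F) = 7 + F)
g(Y, L) = -24 (g(Y, L) = -(-12)*(6 + 2*(-4)) = -(-12)*(6 - 8) = -(-12)*(-2) = -2*12 = -24)
35*g(E(6, p(-3, -2)), 78) = 35*(-24) = -840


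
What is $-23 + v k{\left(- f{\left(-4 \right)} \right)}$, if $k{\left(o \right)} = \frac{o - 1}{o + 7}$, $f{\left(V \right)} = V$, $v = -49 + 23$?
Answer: $- \frac{331}{11} \approx -30.091$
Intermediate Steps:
$v = -26$
$k{\left(o \right)} = \frac{-1 + o}{7 + o}$
$-23 + v k{\left(- f{\left(-4 \right)} \right)} = -23 - 26 \frac{-1 - -4}{7 - -4} = -23 - 26 \frac{-1 + 4}{7 + 4} = -23 - 26 \cdot \frac{1}{11} \cdot 3 = -23 - \frac{78}{11} = - \frac{331}{11}$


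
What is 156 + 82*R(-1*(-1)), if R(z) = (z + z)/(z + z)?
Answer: 238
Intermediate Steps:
R(z) = 1 (R(z) = (2*z)/((2*z)) = (2*z)*(1/(2*z)) = 1)
156 + 82*R(-1*(-1)) = 156 + 82*1 = 156 + 82 = 238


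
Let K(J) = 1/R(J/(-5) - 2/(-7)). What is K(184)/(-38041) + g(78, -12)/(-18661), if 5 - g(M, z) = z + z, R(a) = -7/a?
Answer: -294130063/173921359745 ≈ -0.0016912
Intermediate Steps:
K(J) = -2/49 + J/35 (K(J) = 1/(-7/(J/(-5) - 2/(-7))) = 1/(-7/(J*(-1/5) - 2*(-1/7))) = 1/(-7/(-J/5 + 2/7)) = 1/(-7/(2/7 - J/5)) = -2/49 + J/35)
g(M, z) = 5 - 2*z (g(M, z) = 5 - (z + z) = 5 - 2*z)
K(184)/(-38041) + g(78, -12)/(-18661) = (-2/49 + (1/35)*184)/(-38041) + (5 - 2*(-12))/(-18661) = (-2/49 + 184/35)*(-1/38041) + (5 + 24)*(-1/18661) = (1278/245)*(-1/38041) + 29*(-1/18661) = -1278/9320045 - 29/18661 = -294130063/173921359745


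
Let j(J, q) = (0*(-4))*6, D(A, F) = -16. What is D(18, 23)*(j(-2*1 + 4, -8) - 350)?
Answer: 5600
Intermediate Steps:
j(J, q) = 0 (j(J, q) = 0*6 = 0)
D(18, 23)*(j(-2*1 + 4, -8) - 350) = -16*(0 - 350) = -16*(-350) = 5600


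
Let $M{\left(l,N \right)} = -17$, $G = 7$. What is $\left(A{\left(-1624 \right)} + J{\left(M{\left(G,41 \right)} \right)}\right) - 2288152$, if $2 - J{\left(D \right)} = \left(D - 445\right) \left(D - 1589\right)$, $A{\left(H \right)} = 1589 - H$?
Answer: $-3026909$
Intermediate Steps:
$J{\left(D \right)} = 2 - \left(-1589 + D\right) \left(-445 + D\right)$ ($J{\left(D \right)} = 2 - \left(D - 445\right) \left(D - 1589\right) = 2 - \left(-445 + D\right) \left(-1589 + D\right) = 2 - \left(-1589 + D\right) \left(-445 + D\right)$)
$\left(A{\left(-1624 \right)} + J{\left(M{\left(G,41 \right)} \right)}\right) - 2288152 = \left(\left(1589 - -1624\right) - 741970\right) - 2288152 = \left(\left(1589 + 1624\right) - 741970\right) - 2288152 = \left(3213 - 741970\right) - 2288152 = -738757 - 2288152 = -3026909$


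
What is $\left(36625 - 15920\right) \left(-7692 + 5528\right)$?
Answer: $-44805620$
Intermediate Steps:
$\left(36625 - 15920\right) \left(-7692 + 5528\right) = \left(36625 - 15920\right) \left(-2164\right) = 20705 \left(-2164\right) = -44805620$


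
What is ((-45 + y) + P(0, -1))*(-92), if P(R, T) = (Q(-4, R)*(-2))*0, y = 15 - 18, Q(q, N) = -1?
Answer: 4416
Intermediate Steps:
y = -3
P(R, T) = 0 (P(R, T) = -1*(-2)*0 = 2*0 = 0)
((-45 + y) + P(0, -1))*(-92) = ((-45 - 3) + 0)*(-92) = (-48 + 0)*(-92) = -48*(-92) = 4416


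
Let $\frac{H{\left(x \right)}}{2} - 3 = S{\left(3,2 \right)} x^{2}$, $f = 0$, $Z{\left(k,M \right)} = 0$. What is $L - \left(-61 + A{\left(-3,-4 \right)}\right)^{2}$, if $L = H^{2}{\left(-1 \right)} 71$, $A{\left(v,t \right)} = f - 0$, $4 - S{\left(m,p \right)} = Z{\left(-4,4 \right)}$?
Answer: $10195$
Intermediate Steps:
$S{\left(m,p \right)} = 4$ ($S{\left(m,p \right)} = 4 - 0 = 4 + 0 = 4$)
$A{\left(v,t \right)} = 0$ ($A{\left(v,t \right)} = 0 - 0 = 0 + 0 = 0$)
$H{\left(x \right)} = 6 + 8 x^{2}$ ($H{\left(x \right)} = 6 + 2 \cdot 4 x^{2} = 6 + 8 x^{2}$)
$L = 13916$ ($L = \left(6 + 8 \left(-1\right)^{2}\right)^{2} \cdot 71 = \left(6 + 8 \cdot 1\right)^{2} \cdot 71 = \left(6 + 8\right)^{2} \cdot 71 = 14^{2} \cdot 71 = 196 \cdot 71 = 13916$)
$L - \left(-61 + A{\left(-3,-4 \right)}\right)^{2} = 13916 - \left(-61 + 0\right)^{2} = 13916 - \left(-61\right)^{2} = 13916 - 3721 = 10195$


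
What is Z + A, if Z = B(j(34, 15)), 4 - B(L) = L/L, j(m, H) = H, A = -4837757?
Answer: -4837754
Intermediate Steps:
B(L) = 3 (B(L) = 4 - L/L = 4 - 1*1 = 4 - 1 = 3)
Z = 3
Z + A = 3 - 4837757 = -4837754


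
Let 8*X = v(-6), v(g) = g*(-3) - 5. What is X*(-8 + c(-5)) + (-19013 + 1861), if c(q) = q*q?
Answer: -136995/8 ≈ -17124.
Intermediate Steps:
v(g) = -5 - 3*g (v(g) = -3*g - 5 = -5 - 3*g)
X = 13/8 (X = (-5 - 3*(-6))/8 = (-5 + 18)/8 = (⅛)*13 = 13/8 ≈ 1.6250)
c(q) = q²
X*(-8 + c(-5)) + (-19013 + 1861) = 13*(-8 + (-5)²)/8 + (-19013 + 1861) = 13*(-8 + 25)/8 - 17152 = (13/8)*17 - 17152 = 221/8 - 17152 = -136995/8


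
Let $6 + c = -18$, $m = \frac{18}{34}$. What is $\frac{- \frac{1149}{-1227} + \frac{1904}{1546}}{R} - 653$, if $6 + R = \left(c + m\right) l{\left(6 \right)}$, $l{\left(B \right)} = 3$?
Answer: $- \frac{268190879038}{410687943} \approx -653.03$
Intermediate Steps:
$m = \frac{9}{17}$ ($m = 18 \cdot \frac{1}{34} = \frac{9}{17} \approx 0.52941$)
$c = -24$ ($c = -6 - 18 = -24$)
$R = - \frac{1299}{17}$ ($R = -6 + \left(-24 + \frac{9}{17}\right) 3 = -6 - \frac{1197}{17} = - \frac{1299}{17} \approx -76.412$)
$\frac{- \frac{1149}{-1227} + \frac{1904}{1546}}{R} - 653 = \frac{- \frac{1149}{-1227} + \frac{1904}{1546}}{- \frac{1299}{17}} - 653 = \left(\left(-1149\right) \left(- \frac{1}{1227}\right) + 1904 \cdot \frac{1}{1546}\right) \left(- \frac{17}{1299}\right) - 653 = \left(\frac{383}{409} + \frac{952}{773}\right) \left(- \frac{17}{1299}\right) - 653 = \frac{685427}{316157} \left(- \frac{17}{1299}\right) - 653 = - \frac{11652259}{410687943} - 653 = - \frac{268190879038}{410687943}$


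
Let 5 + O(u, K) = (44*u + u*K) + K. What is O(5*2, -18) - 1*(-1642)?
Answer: 1879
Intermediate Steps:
O(u, K) = -5 + K + 44*u + K*u (O(u, K) = -5 + ((44*u + u*K) + K) = -5 + ((44*u + K*u) + K) = -5 + (K + 44*u + K*u) = -5 + K + 44*u + K*u)
O(5*2, -18) - 1*(-1642) = (-5 - 18 + 44*(5*2) - 90*2) - 1*(-1642) = (-5 - 18 + 44*10 - 18*10) + 1642 = (-5 - 18 + 440 - 180) + 1642 = 237 + 1642 = 1879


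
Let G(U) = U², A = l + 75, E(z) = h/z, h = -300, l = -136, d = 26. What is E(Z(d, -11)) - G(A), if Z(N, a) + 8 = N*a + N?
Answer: -249232/67 ≈ -3719.9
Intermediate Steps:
Z(N, a) = -8 + N + N*a (Z(N, a) = -8 + (N*a + N) = -8 + (N + N*a) = -8 + N + N*a)
E(z) = -300/z
A = -61 (A = -136 + 75 = -61)
E(Z(d, -11)) - G(A) = -300/(-8 + 26 + 26*(-11)) - 1*(-61)² = -300/(-8 + 26 - 286) - 1*3721 = -300/(-268) - 3721 = -300*(-1/268) - 3721 = 75/67 - 3721 = -249232/67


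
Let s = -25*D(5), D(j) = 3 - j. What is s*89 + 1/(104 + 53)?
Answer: 698651/157 ≈ 4450.0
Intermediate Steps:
s = 50 (s = -25*(3 - 1*5) = -25*(3 - 5) = -25*(-2) = 50)
s*89 + 1/(104 + 53) = 50*89 + 1/(104 + 53) = 4450 + 1/157 = 698651/157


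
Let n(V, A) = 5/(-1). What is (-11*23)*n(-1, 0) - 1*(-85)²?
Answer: -5960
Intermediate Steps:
n(V, A) = -5 (n(V, A) = 5*(-1) = -5)
(-11*23)*n(-1, 0) - 1*(-85)² = -11*23*(-5) - 1*(-85)² = -253*(-5) - 1*7225 = 1265 - 7225 = -5960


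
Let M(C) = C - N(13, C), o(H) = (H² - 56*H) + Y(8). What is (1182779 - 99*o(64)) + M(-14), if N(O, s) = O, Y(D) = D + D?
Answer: 1130480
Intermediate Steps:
Y(D) = 2*D
o(H) = 16 + H² - 56*H (o(H) = (H² - 56*H) + 2*8 = (H² - 56*H) + 16 = 16 + H² - 56*H)
M(C) = -13 + C (M(C) = C - 1*13 = C - 13 = -13 + C)
(1182779 - 99*o(64)) + M(-14) = (1182779 - 99*(16 + 64² - 56*64)) + (-13 - 14) = (1182779 - 99*(16 + 4096 - 3584)) - 27 = (1182779 - 99*528) - 27 = (1182779 - 52272) - 27 = 1130507 - 27 = 1130480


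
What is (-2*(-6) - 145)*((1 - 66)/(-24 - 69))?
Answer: -8645/93 ≈ -92.957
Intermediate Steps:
(-2*(-6) - 145)*((1 - 66)/(-24 - 69)) = (12 - 145)*(-65/(-93)) = -(-8645)*(-1)/93 = -133*65/93 = -8645/93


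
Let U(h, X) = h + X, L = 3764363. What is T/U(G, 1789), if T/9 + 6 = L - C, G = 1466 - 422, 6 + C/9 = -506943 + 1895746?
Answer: -78613344/2833 ≈ -27749.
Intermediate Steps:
C = 12499173 (C = -54 + 9*(-506943 + 1895746) = -54 + 9*1388803 = -54 + 12499227 = 12499173)
G = 1044
U(h, X) = X + h
T = -78613344 (T = -54 + 9*(3764363 - 1*12499173) = -54 + 9*(3764363 - 12499173) = -54 + 9*(-8734810) = -54 - 78613290 = -78613344)
T/U(G, 1789) = -78613344/(1789 + 1044) = -78613344/2833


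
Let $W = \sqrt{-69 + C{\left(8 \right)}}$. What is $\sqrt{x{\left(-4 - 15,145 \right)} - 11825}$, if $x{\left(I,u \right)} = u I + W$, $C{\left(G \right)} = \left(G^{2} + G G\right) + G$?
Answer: $\sqrt{-14580 + \sqrt{67}} \approx 120.71 i$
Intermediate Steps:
$C{\left(G \right)} = G + 2 G^{2}$ ($C{\left(G \right)} = \left(G^{2} + G^{2}\right) + G = 2 G^{2} + G = G + 2 G^{2}$)
$W = \sqrt{67}$ ($W = \sqrt{-69 + 8 \left(1 + 2 \cdot 8\right)} = \sqrt{-69 + 8 \left(1 + 16\right)} = \sqrt{-69 + 8 \cdot 17} = \sqrt{-69 + 136} = \sqrt{67} \approx 8.1853$)
$x{\left(I,u \right)} = \sqrt{67} + I u$ ($x{\left(I,u \right)} = u I + \sqrt{67} = I u + \sqrt{67} = \sqrt{67} + I u$)
$\sqrt{x{\left(-4 - 15,145 \right)} - 11825} = \sqrt{\left(\sqrt{67} + \left(-4 - 15\right) 145\right) - 11825} = \sqrt{\left(\sqrt{67} - 2755\right) - 11825} = \sqrt{\left(-2755 + \sqrt{67}\right) - 11825} = \sqrt{-14580 + \sqrt{67}}$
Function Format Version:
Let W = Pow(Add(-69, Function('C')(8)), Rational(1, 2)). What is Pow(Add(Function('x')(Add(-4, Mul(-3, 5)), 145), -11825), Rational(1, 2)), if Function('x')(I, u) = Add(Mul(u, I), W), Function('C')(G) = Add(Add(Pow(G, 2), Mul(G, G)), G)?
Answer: Pow(Add(-14580, Pow(67, Rational(1, 2))), Rational(1, 2)) ≈ Mul(120.71, I)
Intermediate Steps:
Function('C')(G) = Add(G, Mul(2, Pow(G, 2))) (Function('C')(G) = Add(Add(Pow(G, 2), Pow(G, 2)), G) = Add(Mul(2, Pow(G, 2)), G) = Add(G, Mul(2, Pow(G, 2))))
W = Pow(67, Rational(1, 2)) (W = Pow(Add(-69, Mul(8, Add(1, Mul(2, 8)))), Rational(1, 2)) = Pow(Add(-69, Mul(8, Add(1, 16))), Rational(1, 2)) = Pow(Add(-69, Mul(8, 17)), Rational(1, 2)) = Pow(Add(-69, 136), Rational(1, 2)) = Pow(67, Rational(1, 2)) ≈ 8.1853)
Function('x')(I, u) = Add(Pow(67, Rational(1, 2)), Mul(I, u)) (Function('x')(I, u) = Add(Mul(u, I), Pow(67, Rational(1, 2))) = Add(Mul(I, u), Pow(67, Rational(1, 2))) = Add(Pow(67, Rational(1, 2)), Mul(I, u)))
Pow(Add(Function('x')(Add(-4, Mul(-3, 5)), 145), -11825), Rational(1, 2)) = Pow(Add(Add(Pow(67, Rational(1, 2)), Mul(Add(-4, Mul(-3, 5)), 145)), -11825), Rational(1, 2)) = Pow(Add(Add(Pow(67, Rational(1, 2)), Mul(Add(-4, -15), 145)), -11825), Rational(1, 2)) = Pow(Add(Add(Pow(67, Rational(1, 2)), Mul(-19, 145)), -11825), Rational(1, 2)) = Pow(Add(Add(Pow(67, Rational(1, 2)), -2755), -11825), Rational(1, 2)) = Pow(Add(Add(-2755, Pow(67, Rational(1, 2))), -11825), Rational(1, 2)) = Pow(Add(-14580, Pow(67, Rational(1, 2))), Rational(1, 2))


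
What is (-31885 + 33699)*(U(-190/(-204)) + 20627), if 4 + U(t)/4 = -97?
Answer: 36684522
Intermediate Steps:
U(t) = -404 (U(t) = -16 + 4*(-97) = -16 - 388 = -404)
(-31885 + 33699)*(U(-190/(-204)) + 20627) = (-31885 + 33699)*(-404 + 20627) = 1814*20223 = 36684522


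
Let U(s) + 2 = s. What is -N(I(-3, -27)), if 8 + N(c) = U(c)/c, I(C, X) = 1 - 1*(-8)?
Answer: 65/9 ≈ 7.2222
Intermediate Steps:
U(s) = -2 + s
I(C, X) = 9 (I(C, X) = 1 + 8 = 9)
N(c) = -8 + (-2 + c)/c
-N(I(-3, -27)) = -(-7 - 2/9) = -1*(-65/9) = 65/9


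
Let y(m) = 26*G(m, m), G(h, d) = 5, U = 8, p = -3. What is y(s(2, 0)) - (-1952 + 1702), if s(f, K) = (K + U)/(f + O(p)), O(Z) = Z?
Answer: 380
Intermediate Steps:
s(f, K) = (8 + K)/(-3 + f) (s(f, K) = (K + 8)/(f - 3) = (8 + K)/(-3 + f))
y(m) = 130 (y(m) = 26*5 = 130)
y(s(2, 0)) - (-1952 + 1702) = 130 - (-1952 + 1702) = 130 - 1*(-250) = 130 + 250 = 380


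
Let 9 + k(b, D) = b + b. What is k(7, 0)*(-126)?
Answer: -630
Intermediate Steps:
k(b, D) = -9 + 2*b (k(b, D) = -9 + (b + b) = -9 + 2*b)
k(7, 0)*(-126) = (-9 + 2*7)*(-126) = (-9 + 14)*(-126) = 5*(-126) = -630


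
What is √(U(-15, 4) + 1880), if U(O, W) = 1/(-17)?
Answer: 3*√60367/17 ≈ 43.358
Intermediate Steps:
U(O, W) = -1/17
√(U(-15, 4) + 1880) = √(-1/17 + 1880) = √(31959/17) = 3*√60367/17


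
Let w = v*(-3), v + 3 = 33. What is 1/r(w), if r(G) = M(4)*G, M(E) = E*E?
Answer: -1/1440 ≈ -0.00069444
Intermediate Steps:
v = 30 (v = -3 + 33 = 30)
M(E) = E²
w = -90 (w = 30*(-3) = -90)
r(G) = 16*G (r(G) = 4²*G = 16*G)
1/r(w) = 1/(16*(-90)) = 1/(-1440) = -1/1440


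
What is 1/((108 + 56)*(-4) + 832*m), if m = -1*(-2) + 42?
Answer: 1/35952 ≈ 2.7815e-5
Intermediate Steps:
m = 44 (m = 2 + 42 = 44)
1/((108 + 56)*(-4) + 832*m) = 1/((108 + 56)*(-4) + 832*44) = 1/(164*(-4) + 36608) = 1/(-656 + 36608) = 1/35952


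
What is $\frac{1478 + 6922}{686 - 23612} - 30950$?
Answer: $- \frac{118261350}{3821} \approx -30950.0$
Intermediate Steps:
$\frac{1478 + 6922}{686 - 23612} - 30950 = \frac{8400}{-22926} - 30950 = 8400 \left(- \frac{1}{22926}\right) - 30950 = - \frac{1400}{3821} - 30950 = - \frac{118261350}{3821}$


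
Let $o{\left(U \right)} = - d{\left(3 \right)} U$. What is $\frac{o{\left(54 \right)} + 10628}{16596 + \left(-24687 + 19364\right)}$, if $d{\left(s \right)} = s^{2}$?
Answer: $\frac{10142}{11273} \approx 0.89967$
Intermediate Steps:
$o{\left(U \right)} = - 9 U$ ($o{\left(U \right)} = - 3^{2} U = \left(-1\right) 9 U = - 9 U$)
$\frac{o{\left(54 \right)} + 10628}{16596 + \left(-24687 + 19364\right)} = \frac{\left(-9\right) 54 + 10628}{16596 + \left(-24687 + 19364\right)} = \frac{-486 + 10628}{16596 - 5323} = \frac{10142}{11273}$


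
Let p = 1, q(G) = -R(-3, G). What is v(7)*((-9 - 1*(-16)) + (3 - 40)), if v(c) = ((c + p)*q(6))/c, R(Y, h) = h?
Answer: 1440/7 ≈ 205.71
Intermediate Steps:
q(G) = -G
v(c) = (-6 - 6*c)/c (v(c) = ((c + 1)*(-1*6))/c = ((1 + c)*(-6))/c = (-6 - 6*c)/c)
v(7)*((-9 - 1*(-16)) + (3 - 40)) = (-6 - 6/7)*((-9 - 1*(-16)) + (3 - 40)) = (-6 - 6*1/7)*((-9 + 16) - 37) = (-6 - 6/7)*(7 - 37) = -48/7*(-30) = 1440/7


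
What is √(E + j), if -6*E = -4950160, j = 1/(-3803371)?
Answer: √107410781656431468501/11410113 ≈ 908.31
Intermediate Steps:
j = -1/3803371 ≈ -2.6292e-7
E = 2475080/3 (E = -⅙*(-4950160) = 2475080/3 ≈ 8.2503e+5)
√(E + j) = √(2475080/3 - 1/3803371) = √(9413647494677/11410113) = √107410781656431468501/11410113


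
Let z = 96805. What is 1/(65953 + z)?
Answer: 1/162758 ≈ 6.1441e-6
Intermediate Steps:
1/(65953 + z) = 1/(65953 + 96805) = 1/162758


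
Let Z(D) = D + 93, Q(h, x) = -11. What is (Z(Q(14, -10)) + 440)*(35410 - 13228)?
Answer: 11579004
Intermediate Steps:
Z(D) = 93 + D
(Z(Q(14, -10)) + 440)*(35410 - 13228) = ((93 - 11) + 440)*(35410 - 13228) = (82 + 440)*22182 = 522*22182 = 11579004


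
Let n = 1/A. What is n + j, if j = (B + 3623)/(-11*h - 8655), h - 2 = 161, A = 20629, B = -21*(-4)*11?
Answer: -93789615/215531792 ≈ -0.43515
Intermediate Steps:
B = 924 (B = 84*11 = 924)
h = 163 (h = 2 + 161 = 163)
j = -4547/10448 (j = (924 + 3623)/(-11*163 - 8655) = 4547/(-1793 - 8655) = 4547/(-10448) = 4547*(-1/10448) = -4547/10448 ≈ -0.43520)
n = 1/20629 ≈ 4.8475e-5
n + j = 1/20629 - 4547/10448 = -93789615/215531792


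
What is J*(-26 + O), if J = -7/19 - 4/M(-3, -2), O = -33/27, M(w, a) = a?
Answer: -7595/171 ≈ -44.415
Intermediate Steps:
O = -11/9 (O = -33*1/27 = -11/9 ≈ -1.2222)
J = 31/19 (J = -7/19 - 4/(-2) = -7*1/19 - 4*(-½) = -7/19 + 2 = 31/19 ≈ 1.6316)
J*(-26 + O) = 31*(-26 - 11/9)/19 = (31/19)*(-245/9) = -7595/171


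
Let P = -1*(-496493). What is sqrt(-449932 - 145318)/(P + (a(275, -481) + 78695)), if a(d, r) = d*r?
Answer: 5*I*sqrt(23810)/442913 ≈ 0.0017419*I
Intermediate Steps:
P = 496493
sqrt(-449932 - 145318)/(P + (a(275, -481) + 78695)) = sqrt(-449932 - 145318)/(496493 + (275*(-481) + 78695)) = sqrt(-595250)/(496493 + (-132275 + 78695)) = (5*I*sqrt(23810))/(496493 - 53580) = (5*I*sqrt(23810))/442913 = (5*I*sqrt(23810))*(1/442913) = 5*I*sqrt(23810)/442913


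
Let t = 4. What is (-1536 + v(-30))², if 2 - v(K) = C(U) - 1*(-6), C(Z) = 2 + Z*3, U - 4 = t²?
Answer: 2566404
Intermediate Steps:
U = 20 (U = 4 + 4² = 4 + 16 = 20)
C(Z) = 2 + 3*Z
v(K) = -66 (v(K) = 2 - ((2 + 3*20) - 1*(-6)) = 2 - ((2 + 60) + 6) = 2 - (62 + 6) = 2 - 1*68 = 2 - 68 = -66)
(-1536 + v(-30))² = (-1536 - 66)² = (-1602)² = 2566404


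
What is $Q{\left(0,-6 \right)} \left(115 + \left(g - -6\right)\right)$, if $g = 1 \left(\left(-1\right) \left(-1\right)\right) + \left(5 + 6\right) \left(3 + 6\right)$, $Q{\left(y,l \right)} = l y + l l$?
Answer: $7956$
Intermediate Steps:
$Q{\left(y,l \right)} = l^{2} + l y$ ($Q{\left(y,l \right)} = l y + l^{2} = l^{2} + l y$)
$g = 100$ ($g = 1 \cdot 1 + 11 \cdot 9 = 1 + 99 = 100$)
$Q{\left(0,-6 \right)} \left(115 + \left(g - -6\right)\right) = - 6 \left(-6 + 0\right) \left(115 + \left(100 - -6\right)\right) = \left(-6\right) \left(-6\right) \left(115 + \left(100 + 6\right)\right) = 36 \left(115 + 106\right) = 36 \cdot 221 = 7956$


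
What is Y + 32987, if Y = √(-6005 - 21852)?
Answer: 32987 + I*√27857 ≈ 32987.0 + 166.9*I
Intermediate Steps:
Y = I*√27857 (Y = √(-27857) = I*√27857 ≈ 166.9*I)
Y + 32987 = I*√27857 + 32987 = 32987 + I*√27857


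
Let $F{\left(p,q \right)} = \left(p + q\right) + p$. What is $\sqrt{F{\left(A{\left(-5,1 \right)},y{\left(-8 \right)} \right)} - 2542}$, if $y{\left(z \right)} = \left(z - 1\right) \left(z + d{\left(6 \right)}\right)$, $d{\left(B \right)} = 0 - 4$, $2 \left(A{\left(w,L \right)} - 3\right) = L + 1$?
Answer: $i \sqrt{2426} \approx 49.254 i$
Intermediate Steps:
$A{\left(w,L \right)} = \frac{7}{2} + \frac{L}{2}$ ($A{\left(w,L \right)} = 3 + \frac{L + 1}{2} = 3 + \frac{1 + L}{2} = 3 + \left(\frac{1}{2} + \frac{L}{2}\right) = \frac{7}{2} + \frac{L}{2}$)
$d{\left(B \right)} = -4$
$y{\left(z \right)} = \left(-1 + z\right) \left(-4 + z\right)$ ($y{\left(z \right)} = \left(z - 1\right) \left(z - 4\right) = \left(-1 + z\right) \left(-4 + z\right)$)
$F{\left(p,q \right)} = q + 2 p$
$\sqrt{F{\left(A{\left(-5,1 \right)},y{\left(-8 \right)} \right)} - 2542} = \sqrt{\left(\left(4 + \left(-8\right)^{2} - -40\right) + 2 \left(\frac{7}{2} + \frac{1}{2} \cdot 1\right)\right) - 2542} = \sqrt{\left(\left(4 + 64 + 40\right) + 2 \left(\frac{7}{2} + \frac{1}{2}\right)\right) - 2542} = \sqrt{\left(108 + 2 \cdot 4\right) - 2542} = \sqrt{\left(108 + 8\right) - 2542} = \sqrt{116 - 2542} = \sqrt{-2426} = i \sqrt{2426}$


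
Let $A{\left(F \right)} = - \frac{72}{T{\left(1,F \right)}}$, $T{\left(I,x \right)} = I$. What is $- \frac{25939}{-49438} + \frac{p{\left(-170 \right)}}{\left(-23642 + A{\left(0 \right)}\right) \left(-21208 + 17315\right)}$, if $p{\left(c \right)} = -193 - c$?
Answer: $\frac{598662770051}{1141011761419} \approx 0.52468$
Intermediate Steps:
$A{\left(F \right)} = -72$ ($A{\left(F \right)} = - \frac{72}{1} = \left(-72\right) 1 = -72$)
$- \frac{25939}{-49438} + \frac{p{\left(-170 \right)}}{\left(-23642 + A{\left(0 \right)}\right) \left(-21208 + 17315\right)} = - \frac{25939}{-49438} + \frac{-193 - -170}{\left(-23642 - 72\right) \left(-21208 + 17315\right)} = \left(-25939\right) \left(- \frac{1}{49438}\right) + \frac{-193 + 170}{\left(-23714\right) \left(-3893\right)} = \frac{25939}{49438} - \frac{23}{92318602} = \frac{598662770051}{1141011761419}$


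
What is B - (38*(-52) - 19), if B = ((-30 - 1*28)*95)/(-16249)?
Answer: 32422265/16249 ≈ 1995.3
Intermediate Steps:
B = 5510/16249 (B = ((-30 - 28)*95)*(-1/16249) = -58*95*(-1/16249) = -5510*(-1/16249) = 5510/16249 ≈ 0.33910)
B - (38*(-52) - 19) = 5510/16249 - (38*(-52) - 19) = 5510/16249 - (-1976 - 19) = 5510/16249 - 1*(-1995) = 5510/16249 + 1995 = 32422265/16249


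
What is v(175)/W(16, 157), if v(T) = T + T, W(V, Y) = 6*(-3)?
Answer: -175/9 ≈ -19.444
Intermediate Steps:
W(V, Y) = -18
v(T) = 2*T
v(175)/W(16, 157) = (2*175)/(-18) = 350*(-1/18) = -175/9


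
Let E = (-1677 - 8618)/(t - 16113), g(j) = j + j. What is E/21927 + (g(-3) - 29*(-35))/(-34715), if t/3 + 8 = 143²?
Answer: -200119787591/6882732468810 ≈ -0.029076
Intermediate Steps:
t = 61323 (t = -24 + 3*143² = -24 + 3*20449 = -24 + 61347 = 61323)
g(j) = 2*j
E = -2059/9042 (E = (-1677 - 8618)/(61323 - 16113) = -10295/45210 = -10295*1/45210 = -2059/9042 ≈ -0.22772)
E/21927 + (g(-3) - 29*(-35))/(-34715) = -2059/9042/21927 + (2*(-3) - 29*(-35))/(-34715) = -2059/9042*1/21927 + (-6 + 1015)*(-1/34715) = -2059/198263934 + 1009*(-1/34715) = -2059/198263934 - 1009/34715 = -200119787591/6882732468810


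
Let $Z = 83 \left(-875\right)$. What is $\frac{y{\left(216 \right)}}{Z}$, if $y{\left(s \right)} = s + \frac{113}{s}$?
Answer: $- \frac{46769}{15687000} \approx -0.0029814$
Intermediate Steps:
$Z = -72625$
$\frac{y{\left(216 \right)}}{Z} = \frac{216 + \frac{113}{216}}{-72625} = \left(216 + 113 \cdot \frac{1}{216}\right) \left(- \frac{1}{72625}\right) = \left(216 + \frac{113}{216}\right) \left(- \frac{1}{72625}\right) = \frac{46769}{216} \left(- \frac{1}{72625}\right) = - \frac{46769}{15687000}$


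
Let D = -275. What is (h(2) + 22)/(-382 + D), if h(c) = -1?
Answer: -7/219 ≈ -0.031963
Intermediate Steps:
(h(2) + 22)/(-382 + D) = (-1 + 22)/(-382 - 275) = 21/(-657) = 21*(-1/657) = -7/219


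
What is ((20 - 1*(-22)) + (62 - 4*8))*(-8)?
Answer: -576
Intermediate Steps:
((20 - 1*(-22)) + (62 - 4*8))*(-8) = ((20 + 22) + (62 - 1*32))*(-8) = (42 + (62 - 32))*(-8) = (42 + 30)*(-8) = 72*(-8) = -576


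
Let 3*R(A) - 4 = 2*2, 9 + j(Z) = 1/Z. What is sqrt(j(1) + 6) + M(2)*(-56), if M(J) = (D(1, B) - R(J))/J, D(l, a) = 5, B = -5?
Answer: -196/3 + I*sqrt(2) ≈ -65.333 + 1.4142*I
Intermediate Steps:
j(Z) = -9 + 1/Z
R(A) = 8/3 (R(A) = 4/3 + (2*2)/3 = 4/3 + (1/3)*4 = 4/3 + 4/3 = 8/3)
M(J) = 7/(3*J) (M(J) = (5 - 1*8/3)/J = (5 - 8/3)/J = 7/(3*J))
sqrt(j(1) + 6) + M(2)*(-56) = sqrt((-9 + 1/1) + 6) + ((7/3)/2)*(-56) = sqrt((-9 + 1) + 6) + ((7/3)*(1/2))*(-56) = sqrt(-8 + 6) + (7/6)*(-56) = sqrt(-2) - 196/3 = I*sqrt(2) - 196/3 = -196/3 + I*sqrt(2)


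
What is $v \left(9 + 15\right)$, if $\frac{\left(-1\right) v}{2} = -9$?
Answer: $432$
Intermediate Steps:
$v = 18$ ($v = \left(-2\right) \left(-9\right) = 18$)
$v \left(9 + 15\right) = 18 \left(9 + 15\right) = 18 \cdot 24 = 432$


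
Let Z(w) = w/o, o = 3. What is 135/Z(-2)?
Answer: -405/2 ≈ -202.50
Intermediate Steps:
Z(w) = w/3
135/Z(-2) = 135/(((⅓)*(-2))) = 135/(-⅔) = 135*(-3/2) = -405/2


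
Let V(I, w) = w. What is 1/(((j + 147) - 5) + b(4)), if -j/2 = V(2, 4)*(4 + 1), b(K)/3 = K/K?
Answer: 1/105 ≈ 0.0095238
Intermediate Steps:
b(K) = 3 (b(K) = 3*(K/K) = 3*1 = 3)
j = -40 (j = -8*(4 + 1) = -8*5 = -2*20 = -40)
1/(((j + 147) - 5) + b(4)) = 1/(((-40 + 147) - 5) + 3) = 1/((107 - 5) + 3) = 1/(102 + 3) = 1/105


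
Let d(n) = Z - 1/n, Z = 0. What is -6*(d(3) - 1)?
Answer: 8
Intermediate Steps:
d(n) = -1/n (d(n) = 0 - 1/n = -1/n)
-6*(d(3) - 1) = -6*(-1/3 - 1) = -6*(-1*⅓ - 1) = -6*(-⅓ - 1) = -6*(-4/3) = 8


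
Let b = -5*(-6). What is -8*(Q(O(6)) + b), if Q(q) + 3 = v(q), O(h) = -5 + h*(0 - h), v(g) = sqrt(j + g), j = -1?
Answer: -216 - 8*I*sqrt(42) ≈ -216.0 - 51.846*I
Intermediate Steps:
v(g) = sqrt(-1 + g)
O(h) = -5 - h**2 (O(h) = -5 + h*(-h) = -5 - h**2)
Q(q) = -3 + sqrt(-1 + q)
b = 30
-8*(Q(O(6)) + b) = -8*((-3 + sqrt(-1 + (-5 - 1*6**2))) + 30) = -8*((-3 + sqrt(-1 + (-5 - 1*36))) + 30) = -8*((-3 + sqrt(-1 + (-5 - 36))) + 30) = -8*((-3 + sqrt(-1 - 41)) + 30) = -8*((-3 + sqrt(-42)) + 30) = -8*((-3 + I*sqrt(42)) + 30) = -8*(27 + I*sqrt(42)) = -216 - 8*I*sqrt(42)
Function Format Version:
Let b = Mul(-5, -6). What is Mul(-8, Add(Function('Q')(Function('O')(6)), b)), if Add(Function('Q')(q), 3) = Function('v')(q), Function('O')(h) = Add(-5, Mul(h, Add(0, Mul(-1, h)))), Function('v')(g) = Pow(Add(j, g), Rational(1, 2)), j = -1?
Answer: Add(-216, Mul(-8, I, Pow(42, Rational(1, 2)))) ≈ Add(-216.00, Mul(-51.846, I))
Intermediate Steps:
Function('v')(g) = Pow(Add(-1, g), Rational(1, 2))
Function('O')(h) = Add(-5, Mul(-1, Pow(h, 2))) (Function('O')(h) = Add(-5, Mul(h, Mul(-1, h))) = Add(-5, Mul(-1, Pow(h, 2))))
Function('Q')(q) = Add(-3, Pow(Add(-1, q), Rational(1, 2)))
b = 30
Mul(-8, Add(Function('Q')(Function('O')(6)), b)) = Mul(-8, Add(Add(-3, Pow(Add(-1, Add(-5, Mul(-1, Pow(6, 2)))), Rational(1, 2))), 30)) = Mul(-8, Add(Add(-3, Pow(Add(-1, Add(-5, Mul(-1, 36))), Rational(1, 2))), 30)) = Mul(-8, Add(Add(-3, Pow(Add(-1, Add(-5, -36)), Rational(1, 2))), 30)) = Mul(-8, Add(Add(-3, Pow(Add(-1, -41), Rational(1, 2))), 30)) = Mul(-8, Add(Add(-3, Pow(-42, Rational(1, 2))), 30)) = Mul(-8, Add(Add(-3, Mul(I, Pow(42, Rational(1, 2)))), 30)) = Mul(-8, Add(27, Mul(I, Pow(42, Rational(1, 2))))) = Add(-216, Mul(-8, I, Pow(42, Rational(1, 2))))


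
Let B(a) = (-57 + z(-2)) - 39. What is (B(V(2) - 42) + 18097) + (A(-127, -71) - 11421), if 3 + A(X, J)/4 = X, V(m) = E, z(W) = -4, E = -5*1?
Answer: 6056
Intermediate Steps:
E = -5
V(m) = -5
A(X, J) = -12 + 4*X
B(a) = -100 (B(a) = (-57 - 4) - 39 = -61 - 39 = -100)
(B(V(2) - 42) + 18097) + (A(-127, -71) - 11421) = (-100 + 18097) + ((-12 + 4*(-127)) - 11421) = 17997 + ((-12 - 508) - 11421) = 17997 + (-520 - 11421) = 17997 - 11941 = 6056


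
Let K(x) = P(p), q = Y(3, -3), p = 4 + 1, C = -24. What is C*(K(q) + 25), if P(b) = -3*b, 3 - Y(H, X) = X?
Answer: -240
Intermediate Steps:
Y(H, X) = 3 - X
p = 5
q = 6 (q = 3 - 1*(-3) = 3 + 3 = 6)
K(x) = -15 (K(x) = -3*5 = -15)
C*(K(q) + 25) = -24*(-15 + 25) = -24*10 = -240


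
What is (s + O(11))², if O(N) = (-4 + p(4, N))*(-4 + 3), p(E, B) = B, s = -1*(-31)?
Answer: 576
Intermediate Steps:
s = 31
O(N) = 4 - N (O(N) = (-4 + N)*(-4 + 3) = (-4 + N)*(-1) = 4 - N)
(s + O(11))² = (31 + (4 - 1*11))² = (31 + (4 - 11))² = (31 - 7)² = 24² = 576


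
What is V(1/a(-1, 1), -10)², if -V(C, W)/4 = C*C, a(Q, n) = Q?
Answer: 16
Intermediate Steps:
V(C, W) = -4*C² (V(C, W) = -4*C*C = -4*C²)
V(1/a(-1, 1), -10)² = (-4*(1/(-1))²)² = (-4*(-1)²)² = (-4*1)² = (-4)² = 16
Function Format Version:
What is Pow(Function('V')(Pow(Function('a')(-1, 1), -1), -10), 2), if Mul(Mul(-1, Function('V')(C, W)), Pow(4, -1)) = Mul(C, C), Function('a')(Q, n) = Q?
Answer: 16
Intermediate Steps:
Function('V')(C, W) = Mul(-4, Pow(C, 2)) (Function('V')(C, W) = Mul(-4, Mul(C, C)) = Mul(-4, Pow(C, 2)))
Pow(Function('V')(Pow(Function('a')(-1, 1), -1), -10), 2) = Pow(Mul(-4, Pow(Pow(-1, -1), 2)), 2) = Pow(Mul(-4, Pow(-1, 2)), 2) = Pow(Mul(-4, 1), 2) = Pow(-4, 2) = 16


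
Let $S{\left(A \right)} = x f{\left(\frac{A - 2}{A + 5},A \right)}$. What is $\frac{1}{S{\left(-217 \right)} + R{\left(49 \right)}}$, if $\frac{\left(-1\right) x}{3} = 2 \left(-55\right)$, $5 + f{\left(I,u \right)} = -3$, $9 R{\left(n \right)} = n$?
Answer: $- \frac{9}{23711} \approx -0.00037957$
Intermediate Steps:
$R{\left(n \right)} = \frac{n}{9}$
$f{\left(I,u \right)} = -8$ ($f{\left(I,u \right)} = -5 - 3 = -8$)
$x = 330$ ($x = - 3 \cdot 2 \left(-55\right) = \left(-3\right) \left(-110\right) = 330$)
$S{\left(A \right)} = -2640$ ($S{\left(A \right)} = 330 \left(-8\right) = -2640$)
$\frac{1}{S{\left(-217 \right)} + R{\left(49 \right)}} = \frac{1}{-2640 + \frac{1}{9} \cdot 49} = \frac{1}{-2640 + \frac{49}{9}} = \frac{1}{- \frac{23711}{9}} = - \frac{9}{23711}$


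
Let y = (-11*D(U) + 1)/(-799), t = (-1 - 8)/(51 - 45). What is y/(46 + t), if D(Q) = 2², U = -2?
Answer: 86/71111 ≈ 0.0012094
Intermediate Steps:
t = -3/2 (t = -9/6 = -9*⅙ = -3/2 ≈ -1.5000)
D(Q) = 4
y = 43/799 (y = (-11*4 + 1)/(-799) = (-44 + 1)*(-1/799) = -43*(-1/799) = 43/799 ≈ 0.053817)
y/(46 + t) = (43/799)/(46 - 3/2) = (43/799)/(89/2) = (2/89)*(43/799) = 86/71111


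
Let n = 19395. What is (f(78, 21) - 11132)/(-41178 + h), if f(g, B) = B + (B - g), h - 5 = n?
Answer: 5584/10889 ≈ 0.51281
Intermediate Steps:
h = 19400 (h = 5 + 19395 = 19400)
f(g, B) = -g + 2*B
(f(78, 21) - 11132)/(-41178 + h) = ((-1*78 + 2*21) - 11132)/(-41178 + 19400) = ((-78 + 42) - 11132)/(-21778) = (-36 - 11132)*(-1/21778) = -11168*(-1/21778) = 5584/10889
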